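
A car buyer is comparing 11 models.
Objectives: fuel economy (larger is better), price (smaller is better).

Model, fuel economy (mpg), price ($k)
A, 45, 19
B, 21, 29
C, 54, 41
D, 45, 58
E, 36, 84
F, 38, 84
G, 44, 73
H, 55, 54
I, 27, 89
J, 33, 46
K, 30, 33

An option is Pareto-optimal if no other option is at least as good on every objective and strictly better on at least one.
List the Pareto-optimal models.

A, C, H

A: not dominated (best price).
B: dominated by A (fuel economy 45≥21, price 19≤29).
C: not dominated.
D: dominated by A (fuel economy 45≥45, price 19≤58).
E: dominated by A (fuel economy 45≥36, price 19≤84).
F: dominated by A (fuel economy 45≥38, price 19≤84).
G: dominated by A (fuel economy 45≥44, price 19≤73).
H: not dominated (best fuel economy).
I: dominated by A (fuel economy 45≥27, price 19≤89).
J: dominated by A (fuel economy 45≥33, price 19≤46).
K: dominated by A (fuel economy 45≥30, price 19≤33).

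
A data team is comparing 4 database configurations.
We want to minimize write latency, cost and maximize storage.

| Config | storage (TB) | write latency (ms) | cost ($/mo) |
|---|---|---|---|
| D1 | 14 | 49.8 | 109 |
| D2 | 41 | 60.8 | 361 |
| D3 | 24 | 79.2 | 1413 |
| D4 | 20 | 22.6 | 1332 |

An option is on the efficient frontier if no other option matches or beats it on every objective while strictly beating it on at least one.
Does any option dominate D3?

Yes

D2 vs D3: storage 41≥24, write latency 60.8≤79.2, cost 361≤1413 — D2 is at least as good on every objective and strictly better on at least one, so D2 dominates D3.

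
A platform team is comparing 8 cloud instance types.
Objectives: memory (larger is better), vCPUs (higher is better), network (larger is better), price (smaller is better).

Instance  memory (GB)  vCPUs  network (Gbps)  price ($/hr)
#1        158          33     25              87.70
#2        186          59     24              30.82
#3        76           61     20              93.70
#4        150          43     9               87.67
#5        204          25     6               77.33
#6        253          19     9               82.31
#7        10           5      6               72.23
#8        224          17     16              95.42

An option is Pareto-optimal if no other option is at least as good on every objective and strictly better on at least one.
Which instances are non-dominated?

#1: not dominated (best network).
#2: not dominated (best price).
#3: not dominated (best vCPUs).
#4: dominated by #2 (memory 186≥150, vCPUs 59≥43, network 24≥9, price 30.82≤87.67).
#5: not dominated.
#6: not dominated (best memory).
#7: dominated by #2 (memory 186≥10, vCPUs 59≥5, network 24≥6, price 30.82≤72.23).
#8: not dominated.

#1, #2, #3, #5, #6, #8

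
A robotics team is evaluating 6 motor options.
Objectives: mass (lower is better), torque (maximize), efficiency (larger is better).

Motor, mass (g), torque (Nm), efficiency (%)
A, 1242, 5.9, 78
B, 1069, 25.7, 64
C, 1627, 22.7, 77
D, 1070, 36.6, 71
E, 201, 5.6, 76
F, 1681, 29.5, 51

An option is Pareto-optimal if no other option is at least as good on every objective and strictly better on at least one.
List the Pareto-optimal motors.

A, B, C, D, E

A: not dominated (best efficiency).
B: not dominated.
C: not dominated.
D: not dominated (best torque).
E: not dominated (best mass).
F: dominated by D (mass 1070≤1681, torque 36.6≥29.5, efficiency 71≥51).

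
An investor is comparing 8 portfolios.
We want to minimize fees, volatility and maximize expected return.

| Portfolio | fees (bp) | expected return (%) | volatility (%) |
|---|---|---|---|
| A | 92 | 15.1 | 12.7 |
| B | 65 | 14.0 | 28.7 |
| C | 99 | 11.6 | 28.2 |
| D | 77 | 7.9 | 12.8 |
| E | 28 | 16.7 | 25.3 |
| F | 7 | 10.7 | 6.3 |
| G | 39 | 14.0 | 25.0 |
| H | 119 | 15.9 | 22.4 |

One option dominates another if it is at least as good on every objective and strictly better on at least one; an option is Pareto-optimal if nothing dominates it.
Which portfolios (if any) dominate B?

E: fees 28≤65, expected return 16.7≥14.0, volatility 25.3≤28.7 — dominates B.
G: fees 39≤65, expected return 14.0≥14.0, volatility 25.0≤28.7 — dominates B.
Others (A, C, D, F, H) are each worse than B on at least one objective.

E, G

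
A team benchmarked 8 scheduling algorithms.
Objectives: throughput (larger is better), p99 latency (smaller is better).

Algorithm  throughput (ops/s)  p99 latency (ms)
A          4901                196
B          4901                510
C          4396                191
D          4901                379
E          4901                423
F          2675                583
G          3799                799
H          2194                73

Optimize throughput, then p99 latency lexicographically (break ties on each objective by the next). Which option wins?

A

First maximize throughput: best is 4901, kept {A, B, D, E}.
Then minimize p99 latency: best is 196, kept {A}.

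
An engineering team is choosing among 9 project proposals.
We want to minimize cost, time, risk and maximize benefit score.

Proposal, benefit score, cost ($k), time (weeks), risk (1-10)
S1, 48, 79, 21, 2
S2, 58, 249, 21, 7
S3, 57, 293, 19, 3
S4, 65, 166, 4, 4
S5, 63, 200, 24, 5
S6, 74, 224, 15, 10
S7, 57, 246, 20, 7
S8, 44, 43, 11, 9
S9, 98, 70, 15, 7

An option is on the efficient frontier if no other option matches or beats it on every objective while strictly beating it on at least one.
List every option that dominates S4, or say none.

S1: worse on benefit score (48 vs 65).
S2: worse on benefit score (58 vs 65).
S3: worse on benefit score (57 vs 65).
S5: worse on benefit score (63 vs 65).
S6: worse on cost (224 vs 166).
S7: worse on benefit score (57 vs 65).
S8: worse on benefit score (44 vs 65).
S9: worse on time (15 vs 4).
No option dominates S4.

none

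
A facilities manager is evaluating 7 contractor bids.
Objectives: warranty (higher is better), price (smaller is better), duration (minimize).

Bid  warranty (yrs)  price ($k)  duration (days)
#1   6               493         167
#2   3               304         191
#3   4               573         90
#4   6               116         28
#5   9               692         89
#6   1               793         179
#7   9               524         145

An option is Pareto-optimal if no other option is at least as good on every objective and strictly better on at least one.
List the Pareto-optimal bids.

#4, #5, #7

#1: dominated by #4 (warranty 6≥6, price 116≤493, duration 28≤167).
#2: dominated by #4 (warranty 6≥3, price 116≤304, duration 28≤191).
#3: dominated by #4 (warranty 6≥4, price 116≤573, duration 28≤90).
#4: not dominated (best price).
#5: not dominated.
#6: dominated by #1 (warranty 6≥1, price 493≤793, duration 167≤179).
#7: not dominated.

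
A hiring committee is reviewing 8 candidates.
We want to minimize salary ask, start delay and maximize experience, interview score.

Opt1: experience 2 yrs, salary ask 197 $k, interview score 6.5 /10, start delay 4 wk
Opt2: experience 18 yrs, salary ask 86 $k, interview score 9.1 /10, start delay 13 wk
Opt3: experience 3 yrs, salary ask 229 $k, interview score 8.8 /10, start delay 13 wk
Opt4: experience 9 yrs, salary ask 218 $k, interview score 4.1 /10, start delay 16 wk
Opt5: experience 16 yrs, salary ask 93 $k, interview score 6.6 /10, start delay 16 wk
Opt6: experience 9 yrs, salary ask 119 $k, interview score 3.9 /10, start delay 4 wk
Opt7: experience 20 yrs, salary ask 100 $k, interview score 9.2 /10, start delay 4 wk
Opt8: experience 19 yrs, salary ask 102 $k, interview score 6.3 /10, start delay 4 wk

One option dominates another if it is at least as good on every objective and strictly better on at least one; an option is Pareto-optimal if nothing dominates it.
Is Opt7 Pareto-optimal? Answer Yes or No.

Opt1: worse on experience (2 vs 20).
Opt2: worse on experience (18 vs 20).
Opt3: worse on experience (3 vs 20).
Opt4: worse on experience (9 vs 20).
Opt5: worse on experience (16 vs 20).
Opt6: worse on experience (9 vs 20).
Opt8: worse on experience (19 vs 20).
No option is at least as good as Opt7 on every objective and strictly better on one.

Yes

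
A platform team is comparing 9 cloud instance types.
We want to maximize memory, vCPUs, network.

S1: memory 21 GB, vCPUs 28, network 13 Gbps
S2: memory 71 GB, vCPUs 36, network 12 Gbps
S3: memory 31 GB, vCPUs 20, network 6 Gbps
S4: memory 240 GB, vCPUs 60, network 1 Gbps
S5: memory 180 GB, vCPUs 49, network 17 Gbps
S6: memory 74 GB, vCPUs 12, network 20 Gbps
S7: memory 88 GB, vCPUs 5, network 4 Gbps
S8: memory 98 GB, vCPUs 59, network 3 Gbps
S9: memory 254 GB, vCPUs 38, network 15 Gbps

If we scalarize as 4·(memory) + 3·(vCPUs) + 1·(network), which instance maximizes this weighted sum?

S9

S1: 4·21 + 3·28 + 1·13 = 181
S2: 4·71 + 3·36 + 1·12 = 404
S3: 4·31 + 3·20 + 1·6 = 190
S4: 4·240 + 3·60 + 1·1 = 1141
S5: 4·180 + 3·49 + 1·17 = 884
S6: 4·74 + 3·12 + 1·20 = 352
S7: 4·88 + 3·5 + 1·4 = 371
S8: 4·98 + 3·59 + 1·3 = 572
S9: 4·254 + 3·38 + 1·15 = 1145
Highest: S9 at 1145.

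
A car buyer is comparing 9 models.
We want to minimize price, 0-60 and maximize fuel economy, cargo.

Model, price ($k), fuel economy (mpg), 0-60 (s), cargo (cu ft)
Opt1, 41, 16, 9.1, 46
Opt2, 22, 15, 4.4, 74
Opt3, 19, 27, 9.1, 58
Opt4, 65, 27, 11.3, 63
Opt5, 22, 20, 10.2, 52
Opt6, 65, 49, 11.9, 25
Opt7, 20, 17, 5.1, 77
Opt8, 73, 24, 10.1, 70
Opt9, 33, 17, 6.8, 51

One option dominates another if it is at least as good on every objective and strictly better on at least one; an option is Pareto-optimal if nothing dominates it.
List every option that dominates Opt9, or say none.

Opt7

Opt7: price 20≤33, fuel economy 17≥17, 0-60 5.1≤6.8, cargo 77≥51 — dominates Opt9.
Others (Opt1, Opt2, Opt3, Opt4, Opt5, Opt6, Opt8) are each worse than Opt9 on at least one objective.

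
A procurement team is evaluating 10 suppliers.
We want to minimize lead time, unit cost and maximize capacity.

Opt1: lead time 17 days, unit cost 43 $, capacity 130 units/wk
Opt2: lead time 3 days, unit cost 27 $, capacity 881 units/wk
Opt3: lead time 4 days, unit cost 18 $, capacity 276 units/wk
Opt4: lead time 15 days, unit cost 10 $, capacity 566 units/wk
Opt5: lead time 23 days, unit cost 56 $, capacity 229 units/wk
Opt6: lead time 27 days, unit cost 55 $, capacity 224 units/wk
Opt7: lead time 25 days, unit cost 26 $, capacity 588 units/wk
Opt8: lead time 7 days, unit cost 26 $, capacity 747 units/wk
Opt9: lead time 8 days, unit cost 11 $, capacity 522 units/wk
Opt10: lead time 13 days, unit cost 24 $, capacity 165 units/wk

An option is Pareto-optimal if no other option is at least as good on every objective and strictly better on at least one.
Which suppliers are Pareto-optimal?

Opt2, Opt3, Opt4, Opt8, Opt9

Opt1: dominated by Opt2 (lead time 3≤17, unit cost 27≤43, capacity 881≥130).
Opt2: not dominated (best lead time).
Opt3: not dominated.
Opt4: not dominated (best unit cost).
Opt5: dominated by Opt2 (lead time 3≤23, unit cost 27≤56, capacity 881≥229).
Opt6: dominated by Opt2 (lead time 3≤27, unit cost 27≤55, capacity 881≥224).
Opt7: dominated by Opt8 (lead time 7≤25, unit cost 26≤26, capacity 747≥588).
Opt8: not dominated.
Opt9: not dominated.
Opt10: dominated by Opt3 (lead time 4≤13, unit cost 18≤24, capacity 276≥165).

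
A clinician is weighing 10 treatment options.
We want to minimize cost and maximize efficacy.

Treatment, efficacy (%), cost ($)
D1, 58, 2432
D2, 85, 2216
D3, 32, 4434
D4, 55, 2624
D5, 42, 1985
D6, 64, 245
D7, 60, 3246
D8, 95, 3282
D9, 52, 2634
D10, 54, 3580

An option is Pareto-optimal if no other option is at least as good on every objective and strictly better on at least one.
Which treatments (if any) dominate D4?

D1: efficacy 58≥55, cost 2432≤2624 — dominates D4.
D2: efficacy 85≥55, cost 2216≤2624 — dominates D4.
D6: efficacy 64≥55, cost 245≤2624 — dominates D4.
Others (D3, D5, D7, D8, D9, D10) are each worse than D4 on at least one objective.

D1, D2, D6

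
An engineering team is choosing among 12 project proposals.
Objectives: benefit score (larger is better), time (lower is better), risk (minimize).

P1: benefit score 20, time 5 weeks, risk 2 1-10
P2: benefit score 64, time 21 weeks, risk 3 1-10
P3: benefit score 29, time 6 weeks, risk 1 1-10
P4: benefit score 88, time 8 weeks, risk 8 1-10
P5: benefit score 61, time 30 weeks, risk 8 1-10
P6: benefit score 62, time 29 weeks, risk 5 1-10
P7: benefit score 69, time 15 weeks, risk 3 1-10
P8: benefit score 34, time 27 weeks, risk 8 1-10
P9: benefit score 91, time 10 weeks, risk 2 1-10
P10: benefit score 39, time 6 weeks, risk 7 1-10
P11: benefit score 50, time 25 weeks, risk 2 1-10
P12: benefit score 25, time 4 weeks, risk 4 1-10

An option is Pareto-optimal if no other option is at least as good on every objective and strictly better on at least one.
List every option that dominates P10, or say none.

none

P1: worse on benefit score (20 vs 39).
P2: worse on time (21 vs 6).
P3: worse on benefit score (29 vs 39).
P4: worse on time (8 vs 6).
P5: worse on time (30 vs 6).
P6: worse on time (29 vs 6).
P7: worse on time (15 vs 6).
P8: worse on benefit score (34 vs 39).
P9: worse on time (10 vs 6).
P11: worse on time (25 vs 6).
P12: worse on benefit score (25 vs 39).
No option dominates P10.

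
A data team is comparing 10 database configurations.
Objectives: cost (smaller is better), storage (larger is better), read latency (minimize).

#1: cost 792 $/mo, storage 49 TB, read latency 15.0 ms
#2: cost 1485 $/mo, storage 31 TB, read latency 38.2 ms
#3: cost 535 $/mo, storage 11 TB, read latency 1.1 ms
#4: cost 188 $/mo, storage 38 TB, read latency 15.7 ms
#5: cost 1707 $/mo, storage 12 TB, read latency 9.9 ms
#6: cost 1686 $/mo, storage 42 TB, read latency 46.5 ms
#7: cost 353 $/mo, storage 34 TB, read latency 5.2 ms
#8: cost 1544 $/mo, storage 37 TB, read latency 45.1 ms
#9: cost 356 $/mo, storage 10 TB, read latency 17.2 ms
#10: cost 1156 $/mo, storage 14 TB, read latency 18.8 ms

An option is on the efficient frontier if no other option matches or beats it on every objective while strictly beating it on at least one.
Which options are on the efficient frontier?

#1, #3, #4, #7

#1: not dominated (best storage).
#2: dominated by #1 (cost 792≤1485, storage 49≥31, read latency 15.0≤38.2).
#3: not dominated (best read latency).
#4: not dominated (best cost).
#5: dominated by #7 (cost 353≤1707, storage 34≥12, read latency 5.2≤9.9).
#6: dominated by #1 (cost 792≤1686, storage 49≥42, read latency 15.0≤46.5).
#7: not dominated.
#8: dominated by #1 (cost 792≤1544, storage 49≥37, read latency 15.0≤45.1).
#9: dominated by #4 (cost 188≤356, storage 38≥10, read latency 15.7≤17.2).
#10: dominated by #1 (cost 792≤1156, storage 49≥14, read latency 15.0≤18.8).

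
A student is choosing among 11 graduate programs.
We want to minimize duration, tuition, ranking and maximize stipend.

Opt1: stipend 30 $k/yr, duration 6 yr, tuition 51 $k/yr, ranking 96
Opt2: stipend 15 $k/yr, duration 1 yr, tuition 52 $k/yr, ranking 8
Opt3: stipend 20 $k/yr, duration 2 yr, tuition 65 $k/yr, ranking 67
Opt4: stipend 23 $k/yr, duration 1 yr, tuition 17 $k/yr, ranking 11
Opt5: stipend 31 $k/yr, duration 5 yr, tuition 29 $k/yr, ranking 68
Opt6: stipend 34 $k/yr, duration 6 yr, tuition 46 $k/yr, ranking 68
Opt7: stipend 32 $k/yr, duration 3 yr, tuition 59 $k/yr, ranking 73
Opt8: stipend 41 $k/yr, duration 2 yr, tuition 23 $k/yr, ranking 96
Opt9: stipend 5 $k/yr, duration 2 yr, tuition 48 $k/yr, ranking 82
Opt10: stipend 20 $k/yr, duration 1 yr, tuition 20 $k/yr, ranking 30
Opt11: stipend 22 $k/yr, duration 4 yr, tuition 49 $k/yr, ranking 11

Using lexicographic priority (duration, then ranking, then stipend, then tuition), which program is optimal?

Opt2

First minimize duration: best is 1, kept {Opt2, Opt4, Opt10}.
Then minimize ranking: best is 8, kept {Opt2}.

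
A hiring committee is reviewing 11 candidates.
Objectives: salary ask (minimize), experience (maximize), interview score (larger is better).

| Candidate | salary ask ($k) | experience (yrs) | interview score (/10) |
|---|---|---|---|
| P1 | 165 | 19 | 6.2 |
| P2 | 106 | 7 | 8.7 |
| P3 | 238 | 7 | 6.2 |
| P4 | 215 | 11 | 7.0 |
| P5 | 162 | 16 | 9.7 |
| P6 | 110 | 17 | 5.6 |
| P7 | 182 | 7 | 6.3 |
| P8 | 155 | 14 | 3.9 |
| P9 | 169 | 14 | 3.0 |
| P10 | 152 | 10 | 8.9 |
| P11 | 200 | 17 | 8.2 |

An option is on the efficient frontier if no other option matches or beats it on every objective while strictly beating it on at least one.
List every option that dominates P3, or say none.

P1: salary ask 165≤238, experience 19≥7, interview score 6.2≥6.2 — dominates P3.
P2: salary ask 106≤238, experience 7≥7, interview score 8.7≥6.2 — dominates P3.
P4: salary ask 215≤238, experience 11≥7, interview score 7.0≥6.2 — dominates P3.
P5: salary ask 162≤238, experience 16≥7, interview score 9.7≥6.2 — dominates P3.
P7: salary ask 182≤238, experience 7≥7, interview score 6.3≥6.2 — dominates P3.
P10: salary ask 152≤238, experience 10≥7, interview score 8.9≥6.2 — dominates P3.
P11: salary ask 200≤238, experience 17≥7, interview score 8.2≥6.2 — dominates P3.
Others (P6, P8, P9) are each worse than P3 on at least one objective.

P1, P2, P4, P5, P7, P10, P11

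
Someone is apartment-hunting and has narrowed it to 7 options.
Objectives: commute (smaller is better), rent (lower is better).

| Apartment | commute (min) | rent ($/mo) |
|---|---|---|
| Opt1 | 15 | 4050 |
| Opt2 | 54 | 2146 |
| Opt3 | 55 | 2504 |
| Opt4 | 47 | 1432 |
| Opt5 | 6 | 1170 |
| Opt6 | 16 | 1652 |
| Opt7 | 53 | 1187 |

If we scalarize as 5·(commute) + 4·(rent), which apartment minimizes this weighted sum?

Opt1: 5·15 + 4·4050 = 16275
Opt2: 5·54 + 4·2146 = 8854
Opt3: 5·55 + 4·2504 = 10291
Opt4: 5·47 + 4·1432 = 5963
Opt5: 5·6 + 4·1170 = 4710
Opt6: 5·16 + 4·1652 = 6688
Opt7: 5·53 + 4·1187 = 5013
Lowest: Opt5 at 4710.

Opt5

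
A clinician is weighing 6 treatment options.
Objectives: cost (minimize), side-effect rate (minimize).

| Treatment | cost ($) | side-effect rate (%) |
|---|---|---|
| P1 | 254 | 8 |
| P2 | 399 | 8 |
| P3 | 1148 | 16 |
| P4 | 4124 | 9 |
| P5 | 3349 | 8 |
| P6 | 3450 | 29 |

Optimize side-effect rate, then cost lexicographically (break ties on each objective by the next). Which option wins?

P1

First minimize side-effect rate: best is 8, kept {P1, P2, P5}.
Then minimize cost: best is 254, kept {P1}.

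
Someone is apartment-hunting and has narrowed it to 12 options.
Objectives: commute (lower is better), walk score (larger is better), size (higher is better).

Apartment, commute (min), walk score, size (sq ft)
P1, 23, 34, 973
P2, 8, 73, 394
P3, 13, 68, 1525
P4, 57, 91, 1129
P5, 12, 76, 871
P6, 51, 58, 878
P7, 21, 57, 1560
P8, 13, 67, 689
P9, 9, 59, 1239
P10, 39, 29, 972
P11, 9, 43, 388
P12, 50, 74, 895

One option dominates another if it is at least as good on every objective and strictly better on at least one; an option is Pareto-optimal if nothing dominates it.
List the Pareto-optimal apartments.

P2, P3, P4, P5, P7, P9, P12

P1: dominated by P3 (commute 13≤23, walk score 68≥34, size 1525≥973).
P2: not dominated (best commute).
P3: not dominated.
P4: not dominated (best walk score).
P5: not dominated.
P6: dominated by P3 (commute 13≤51, walk score 68≥58, size 1525≥878).
P7: not dominated (best size).
P8: dominated by P3 (commute 13≤13, walk score 68≥67, size 1525≥689).
P9: not dominated.
P10: dominated by P1 (commute 23≤39, walk score 34≥29, size 973≥972).
P11: dominated by P2 (commute 8≤9, walk score 73≥43, size 394≥388).
P12: not dominated.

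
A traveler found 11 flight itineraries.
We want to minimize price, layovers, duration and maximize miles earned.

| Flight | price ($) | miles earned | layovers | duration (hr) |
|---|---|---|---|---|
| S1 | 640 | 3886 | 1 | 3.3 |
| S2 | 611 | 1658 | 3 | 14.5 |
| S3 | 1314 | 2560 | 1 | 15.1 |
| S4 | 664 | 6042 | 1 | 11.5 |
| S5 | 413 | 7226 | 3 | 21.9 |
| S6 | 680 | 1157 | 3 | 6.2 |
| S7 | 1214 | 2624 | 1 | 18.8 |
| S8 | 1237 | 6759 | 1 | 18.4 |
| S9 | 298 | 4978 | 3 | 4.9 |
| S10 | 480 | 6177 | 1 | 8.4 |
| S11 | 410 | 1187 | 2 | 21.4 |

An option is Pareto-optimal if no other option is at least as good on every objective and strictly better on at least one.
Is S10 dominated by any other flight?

S1: worse on price (640 vs 480).
S2: worse on price (611 vs 480).
S3: worse on price (1314 vs 480).
S4: worse on price (664 vs 480).
S5: worse on layovers (3 vs 1).
S6: worse on price (680 vs 480).
S7: worse on price (1214 vs 480).
S8: worse on price (1237 vs 480).
S9: worse on miles earned (4978 vs 6177).
S11: worse on miles earned (1187 vs 6177).
No option is at least as good as S10 on every objective and strictly better on one.

No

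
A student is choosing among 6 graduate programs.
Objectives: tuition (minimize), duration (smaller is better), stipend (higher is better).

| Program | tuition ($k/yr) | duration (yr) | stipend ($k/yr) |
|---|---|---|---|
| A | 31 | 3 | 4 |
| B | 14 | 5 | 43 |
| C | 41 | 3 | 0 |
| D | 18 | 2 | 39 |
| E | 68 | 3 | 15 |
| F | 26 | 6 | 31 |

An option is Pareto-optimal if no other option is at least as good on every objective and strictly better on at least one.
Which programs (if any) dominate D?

none

A: worse on tuition (31 vs 18).
B: worse on duration (5 vs 2).
C: worse on tuition (41 vs 18).
E: worse on tuition (68 vs 18).
F: worse on tuition (26 vs 18).
No option dominates D.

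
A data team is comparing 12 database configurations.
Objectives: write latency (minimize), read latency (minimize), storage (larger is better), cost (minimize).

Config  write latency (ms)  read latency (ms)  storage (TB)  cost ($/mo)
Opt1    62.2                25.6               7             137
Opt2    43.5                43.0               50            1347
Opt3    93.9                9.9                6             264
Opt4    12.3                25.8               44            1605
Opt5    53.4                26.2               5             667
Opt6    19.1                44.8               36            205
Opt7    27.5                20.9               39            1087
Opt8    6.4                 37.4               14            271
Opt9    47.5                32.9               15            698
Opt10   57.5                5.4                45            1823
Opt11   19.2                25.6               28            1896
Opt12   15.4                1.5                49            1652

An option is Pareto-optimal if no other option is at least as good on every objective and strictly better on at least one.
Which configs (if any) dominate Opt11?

Opt12

Opt12: write latency 15.4≤19.2, read latency 1.5≤25.6, storage 49≥28, cost 1652≤1896 — dominates Opt11.
Others (Opt1, Opt2, Opt3, Opt4, Opt5, Opt6, Opt7, Opt8, Opt9, Opt10) are each worse than Opt11 on at least one objective.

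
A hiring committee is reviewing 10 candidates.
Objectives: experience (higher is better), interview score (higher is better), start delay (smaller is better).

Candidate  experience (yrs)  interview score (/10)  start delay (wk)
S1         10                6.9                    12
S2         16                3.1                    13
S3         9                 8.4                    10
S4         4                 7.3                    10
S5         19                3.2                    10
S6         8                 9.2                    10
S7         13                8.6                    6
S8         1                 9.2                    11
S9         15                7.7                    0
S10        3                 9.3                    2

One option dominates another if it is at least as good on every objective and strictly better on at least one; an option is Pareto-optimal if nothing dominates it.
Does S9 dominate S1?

Yes

S9 vs S1: experience 15≥10, interview score 7.7≥6.9, start delay 0≤12 — S9 is at least as good on every objective with at least one strict improvement.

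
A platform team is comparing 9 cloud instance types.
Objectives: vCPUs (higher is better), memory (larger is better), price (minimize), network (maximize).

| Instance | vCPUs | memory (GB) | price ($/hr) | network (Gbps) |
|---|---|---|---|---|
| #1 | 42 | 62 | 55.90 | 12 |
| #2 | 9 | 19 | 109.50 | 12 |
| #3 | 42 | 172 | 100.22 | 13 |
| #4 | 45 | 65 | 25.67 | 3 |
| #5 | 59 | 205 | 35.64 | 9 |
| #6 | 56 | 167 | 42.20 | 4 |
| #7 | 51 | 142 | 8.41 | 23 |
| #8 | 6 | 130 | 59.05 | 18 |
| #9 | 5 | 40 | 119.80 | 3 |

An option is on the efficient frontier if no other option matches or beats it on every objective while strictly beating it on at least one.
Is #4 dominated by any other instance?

#7 vs #4: vCPUs 51≥45, memory 142≥65, price 8.41≤25.67, network 23≥3 — #7 is at least as good on every objective and strictly better on at least one, so #7 dominates #4.

Yes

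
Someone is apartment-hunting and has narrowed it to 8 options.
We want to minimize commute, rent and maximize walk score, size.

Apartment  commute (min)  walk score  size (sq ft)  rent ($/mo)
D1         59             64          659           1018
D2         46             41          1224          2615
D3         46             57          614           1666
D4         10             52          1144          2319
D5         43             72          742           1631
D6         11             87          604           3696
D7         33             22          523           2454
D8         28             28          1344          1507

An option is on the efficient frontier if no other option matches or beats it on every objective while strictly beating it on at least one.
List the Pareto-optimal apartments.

D1: not dominated (best rent).
D2: not dominated.
D3: dominated by D5 (commute 43≤46, walk score 72≥57, size 742≥614, rent 1631≤1666).
D4: not dominated (best commute).
D5: not dominated.
D6: not dominated (best walk score).
D7: dominated by D4 (commute 10≤33, walk score 52≥22, size 1144≥523, rent 2319≤2454).
D8: not dominated (best size).

D1, D2, D4, D5, D6, D8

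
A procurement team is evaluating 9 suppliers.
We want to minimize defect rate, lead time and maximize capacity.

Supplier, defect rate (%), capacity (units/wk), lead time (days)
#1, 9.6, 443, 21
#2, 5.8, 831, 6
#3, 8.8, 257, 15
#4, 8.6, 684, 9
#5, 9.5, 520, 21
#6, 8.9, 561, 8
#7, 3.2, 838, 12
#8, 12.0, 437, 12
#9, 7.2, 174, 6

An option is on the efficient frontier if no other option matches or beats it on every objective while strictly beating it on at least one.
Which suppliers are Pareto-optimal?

#2, #7

#1: dominated by #2 (defect rate 5.8≤9.6, capacity 831≥443, lead time 6≤21).
#2: not dominated.
#3: dominated by #2 (defect rate 5.8≤8.8, capacity 831≥257, lead time 6≤15).
#4: dominated by #2 (defect rate 5.8≤8.6, capacity 831≥684, lead time 6≤9).
#5: dominated by #2 (defect rate 5.8≤9.5, capacity 831≥520, lead time 6≤21).
#6: dominated by #2 (defect rate 5.8≤8.9, capacity 831≥561, lead time 6≤8).
#7: not dominated (best defect rate).
#8: dominated by #2 (defect rate 5.8≤12.0, capacity 831≥437, lead time 6≤12).
#9: dominated by #2 (defect rate 5.8≤7.2, capacity 831≥174, lead time 6≤6).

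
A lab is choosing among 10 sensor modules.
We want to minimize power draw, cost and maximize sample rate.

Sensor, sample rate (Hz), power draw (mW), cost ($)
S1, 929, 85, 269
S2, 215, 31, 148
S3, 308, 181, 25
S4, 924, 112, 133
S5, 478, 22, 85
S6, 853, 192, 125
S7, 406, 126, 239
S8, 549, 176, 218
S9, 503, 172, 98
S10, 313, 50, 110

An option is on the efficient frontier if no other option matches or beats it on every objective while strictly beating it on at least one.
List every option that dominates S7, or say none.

S4, S5

S4: sample rate 924≥406, power draw 112≤126, cost 133≤239 — dominates S7.
S5: sample rate 478≥406, power draw 22≤126, cost 85≤239 — dominates S7.
Others (S1, S2, S3, S6, S8, S9, S10) are each worse than S7 on at least one objective.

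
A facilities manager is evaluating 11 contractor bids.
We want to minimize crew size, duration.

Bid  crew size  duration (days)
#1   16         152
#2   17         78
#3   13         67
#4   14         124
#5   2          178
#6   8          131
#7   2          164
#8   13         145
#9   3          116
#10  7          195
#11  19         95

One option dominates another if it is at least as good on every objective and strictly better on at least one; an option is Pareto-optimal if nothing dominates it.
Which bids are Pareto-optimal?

#3, #7, #9

#1: dominated by #3 (crew size 13≤16, duration 67≤152).
#2: dominated by #3 (crew size 13≤17, duration 67≤78).
#3: not dominated (best duration).
#4: dominated by #3 (crew size 13≤14, duration 67≤124).
#5: dominated by #7 (crew size 2≤2, duration 164≤178).
#6: dominated by #9 (crew size 3≤8, duration 116≤131).
#7: not dominated.
#8: dominated by #3 (crew size 13≤13, duration 67≤145).
#9: not dominated.
#10: dominated by #5 (crew size 2≤7, duration 178≤195).
#11: dominated by #2 (crew size 17≤19, duration 78≤95).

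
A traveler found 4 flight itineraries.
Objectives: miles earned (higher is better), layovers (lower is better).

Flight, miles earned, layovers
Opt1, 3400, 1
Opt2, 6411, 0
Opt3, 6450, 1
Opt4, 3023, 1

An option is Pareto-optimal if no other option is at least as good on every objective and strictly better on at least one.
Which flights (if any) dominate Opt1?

Opt2: miles earned 6411≥3400, layovers 0≤1 — dominates Opt1.
Opt3: miles earned 6450≥3400, layovers 1≤1 — dominates Opt1.
Others (Opt4) are each worse than Opt1 on at least one objective.

Opt2, Opt3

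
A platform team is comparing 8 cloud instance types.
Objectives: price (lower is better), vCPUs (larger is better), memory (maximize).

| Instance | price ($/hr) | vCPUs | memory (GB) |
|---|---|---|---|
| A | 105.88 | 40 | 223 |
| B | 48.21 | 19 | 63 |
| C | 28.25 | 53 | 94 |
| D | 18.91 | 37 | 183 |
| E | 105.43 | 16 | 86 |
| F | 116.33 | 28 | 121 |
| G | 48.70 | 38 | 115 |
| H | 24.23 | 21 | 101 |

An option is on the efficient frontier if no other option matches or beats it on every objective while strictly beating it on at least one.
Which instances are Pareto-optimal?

A, C, D, G

A: not dominated (best memory).
B: dominated by C (price 28.25≤48.21, vCPUs 53≥19, memory 94≥63).
C: not dominated (best vCPUs).
D: not dominated (best price).
E: dominated by C (price 28.25≤105.43, vCPUs 53≥16, memory 94≥86).
F: dominated by A (price 105.88≤116.33, vCPUs 40≥28, memory 223≥121).
G: not dominated.
H: dominated by D (price 18.91≤24.23, vCPUs 37≥21, memory 183≥101).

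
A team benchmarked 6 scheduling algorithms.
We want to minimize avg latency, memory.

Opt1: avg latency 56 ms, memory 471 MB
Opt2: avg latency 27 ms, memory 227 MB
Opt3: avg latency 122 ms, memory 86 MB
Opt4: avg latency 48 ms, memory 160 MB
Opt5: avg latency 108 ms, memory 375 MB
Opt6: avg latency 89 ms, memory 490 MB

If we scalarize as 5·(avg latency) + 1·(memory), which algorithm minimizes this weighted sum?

Opt1: 5·56 + 1·471 = 751
Opt2: 5·27 + 1·227 = 362
Opt3: 5·122 + 1·86 = 696
Opt4: 5·48 + 1·160 = 400
Opt5: 5·108 + 1·375 = 915
Opt6: 5·89 + 1·490 = 935
Lowest: Opt2 at 362.

Opt2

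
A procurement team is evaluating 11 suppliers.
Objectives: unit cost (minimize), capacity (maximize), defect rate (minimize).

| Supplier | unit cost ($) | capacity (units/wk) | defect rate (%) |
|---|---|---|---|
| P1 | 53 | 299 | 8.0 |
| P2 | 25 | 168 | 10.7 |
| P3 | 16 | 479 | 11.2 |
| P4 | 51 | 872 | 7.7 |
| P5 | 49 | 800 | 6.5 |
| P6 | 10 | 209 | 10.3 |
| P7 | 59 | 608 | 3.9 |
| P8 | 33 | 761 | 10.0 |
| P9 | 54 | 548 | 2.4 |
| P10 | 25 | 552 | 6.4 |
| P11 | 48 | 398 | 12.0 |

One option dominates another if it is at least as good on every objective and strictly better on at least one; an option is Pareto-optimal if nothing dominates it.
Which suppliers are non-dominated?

P1: dominated by P4 (unit cost 51≤53, capacity 872≥299, defect rate 7.7≤8.0).
P2: dominated by P6 (unit cost 10≤25, capacity 209≥168, defect rate 10.3≤10.7).
P3: not dominated.
P4: not dominated (best capacity).
P5: not dominated.
P6: not dominated (best unit cost).
P7: not dominated.
P8: not dominated.
P9: not dominated (best defect rate).
P10: not dominated.
P11: dominated by P3 (unit cost 16≤48, capacity 479≥398, defect rate 11.2≤12.0).

P3, P4, P5, P6, P7, P8, P9, P10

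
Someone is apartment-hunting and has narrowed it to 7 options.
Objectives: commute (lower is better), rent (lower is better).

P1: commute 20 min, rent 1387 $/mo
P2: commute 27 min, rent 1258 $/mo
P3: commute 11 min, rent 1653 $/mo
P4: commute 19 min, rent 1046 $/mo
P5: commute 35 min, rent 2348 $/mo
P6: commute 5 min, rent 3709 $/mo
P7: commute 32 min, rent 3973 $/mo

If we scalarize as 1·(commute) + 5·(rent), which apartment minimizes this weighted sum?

P4

P1: 1·20 + 5·1387 = 6955
P2: 1·27 + 5·1258 = 6317
P3: 1·11 + 5·1653 = 8276
P4: 1·19 + 5·1046 = 5249
P5: 1·35 + 5·2348 = 11775
P6: 1·5 + 5·3709 = 18550
P7: 1·32 + 5·3973 = 19897
Lowest: P4 at 5249.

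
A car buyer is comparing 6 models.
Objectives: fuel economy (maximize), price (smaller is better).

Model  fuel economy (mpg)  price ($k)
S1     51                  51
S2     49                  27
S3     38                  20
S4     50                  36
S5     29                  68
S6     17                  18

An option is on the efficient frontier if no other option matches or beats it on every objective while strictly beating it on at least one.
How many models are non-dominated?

S1: not dominated (best fuel economy).
S2: not dominated.
S3: not dominated.
S4: not dominated.
S5: dominated by S1 (fuel economy 51≥29, price 51≤68).
S6: not dominated (best price).
Pareto-optimal: S1, S2, S3, S4, S6 → 5.

5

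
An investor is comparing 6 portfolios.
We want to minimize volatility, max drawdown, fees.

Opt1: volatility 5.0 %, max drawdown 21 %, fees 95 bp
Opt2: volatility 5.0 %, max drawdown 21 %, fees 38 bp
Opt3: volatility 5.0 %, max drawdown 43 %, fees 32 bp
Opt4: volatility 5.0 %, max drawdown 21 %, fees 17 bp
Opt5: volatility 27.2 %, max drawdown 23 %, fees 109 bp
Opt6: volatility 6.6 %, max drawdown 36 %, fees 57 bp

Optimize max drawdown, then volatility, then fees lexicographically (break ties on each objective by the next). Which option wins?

Opt4

First minimize max drawdown: best is 21, kept {Opt1, Opt2, Opt4}.
Then minimize volatility: best is 5.0, kept {Opt1, Opt2, Opt4}.
Then minimize fees: best is 17, kept {Opt4}.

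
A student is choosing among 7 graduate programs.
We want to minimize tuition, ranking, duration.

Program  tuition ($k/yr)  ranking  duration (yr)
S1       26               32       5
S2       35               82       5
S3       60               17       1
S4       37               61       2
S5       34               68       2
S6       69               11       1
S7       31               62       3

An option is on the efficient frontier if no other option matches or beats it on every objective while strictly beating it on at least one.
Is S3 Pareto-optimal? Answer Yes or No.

Yes

S1: worse on ranking (32 vs 17).
S2: worse on ranking (82 vs 17).
S4: worse on ranking (61 vs 17).
S5: worse on ranking (68 vs 17).
S6: worse on tuition (69 vs 60).
S7: worse on ranking (62 vs 17).
No option is at least as good as S3 on every objective and strictly better on one.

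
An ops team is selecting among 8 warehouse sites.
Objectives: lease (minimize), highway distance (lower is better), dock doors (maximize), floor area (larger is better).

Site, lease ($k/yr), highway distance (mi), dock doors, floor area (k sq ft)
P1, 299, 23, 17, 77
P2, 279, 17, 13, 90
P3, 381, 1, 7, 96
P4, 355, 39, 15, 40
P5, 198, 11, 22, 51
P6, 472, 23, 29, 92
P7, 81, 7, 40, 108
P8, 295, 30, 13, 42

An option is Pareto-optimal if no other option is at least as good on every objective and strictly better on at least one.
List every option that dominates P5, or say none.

P7: lease 81≤198, highway distance 7≤11, dock doors 40≥22, floor area 108≥51 — dominates P5.
Others (P1, P2, P3, P4, P6, P8) are each worse than P5 on at least one objective.

P7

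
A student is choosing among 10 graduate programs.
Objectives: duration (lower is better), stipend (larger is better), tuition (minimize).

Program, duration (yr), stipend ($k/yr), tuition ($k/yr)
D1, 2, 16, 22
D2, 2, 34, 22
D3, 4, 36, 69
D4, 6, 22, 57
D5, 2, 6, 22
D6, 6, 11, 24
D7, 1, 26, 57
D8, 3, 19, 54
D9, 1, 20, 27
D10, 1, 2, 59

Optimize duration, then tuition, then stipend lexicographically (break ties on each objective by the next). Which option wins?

First minimize duration: best is 1, kept {D7, D9, D10}.
Then minimize tuition: best is 27, kept {D9}.

D9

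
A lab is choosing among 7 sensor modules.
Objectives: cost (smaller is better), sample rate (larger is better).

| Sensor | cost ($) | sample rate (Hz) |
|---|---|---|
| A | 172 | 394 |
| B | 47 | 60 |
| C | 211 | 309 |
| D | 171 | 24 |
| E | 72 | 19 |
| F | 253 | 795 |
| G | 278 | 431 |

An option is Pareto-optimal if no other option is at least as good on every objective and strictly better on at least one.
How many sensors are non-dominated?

A: not dominated.
B: not dominated (best cost).
C: dominated by A (cost 172≤211, sample rate 394≥309).
D: dominated by B (cost 47≤171, sample rate 60≥24).
E: dominated by B (cost 47≤72, sample rate 60≥19).
F: not dominated (best sample rate).
G: dominated by F (cost 253≤278, sample rate 795≥431).
Pareto-optimal: A, B, F → 3.

3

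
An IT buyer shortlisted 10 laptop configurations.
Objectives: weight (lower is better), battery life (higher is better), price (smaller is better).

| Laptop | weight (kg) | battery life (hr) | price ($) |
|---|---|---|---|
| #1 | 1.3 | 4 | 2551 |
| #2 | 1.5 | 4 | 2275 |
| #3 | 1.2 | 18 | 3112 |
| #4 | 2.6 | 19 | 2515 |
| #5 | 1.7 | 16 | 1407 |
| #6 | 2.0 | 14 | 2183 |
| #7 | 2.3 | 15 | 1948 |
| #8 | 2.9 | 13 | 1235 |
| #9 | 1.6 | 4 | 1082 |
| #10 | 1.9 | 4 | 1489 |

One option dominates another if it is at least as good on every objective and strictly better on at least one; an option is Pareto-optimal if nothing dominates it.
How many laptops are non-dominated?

7

#1: not dominated.
#2: not dominated.
#3: not dominated (best weight).
#4: not dominated (best battery life).
#5: not dominated.
#6: dominated by #5 (weight 1.7≤2.0, battery life 16≥14, price 1407≤2183).
#7: dominated by #5 (weight 1.7≤2.3, battery life 16≥15, price 1407≤1948).
#8: not dominated.
#9: not dominated (best price).
#10: dominated by #5 (weight 1.7≤1.9, battery life 16≥4, price 1407≤1489).
Pareto-optimal: #1, #2, #3, #4, #5, #8, #9 → 7.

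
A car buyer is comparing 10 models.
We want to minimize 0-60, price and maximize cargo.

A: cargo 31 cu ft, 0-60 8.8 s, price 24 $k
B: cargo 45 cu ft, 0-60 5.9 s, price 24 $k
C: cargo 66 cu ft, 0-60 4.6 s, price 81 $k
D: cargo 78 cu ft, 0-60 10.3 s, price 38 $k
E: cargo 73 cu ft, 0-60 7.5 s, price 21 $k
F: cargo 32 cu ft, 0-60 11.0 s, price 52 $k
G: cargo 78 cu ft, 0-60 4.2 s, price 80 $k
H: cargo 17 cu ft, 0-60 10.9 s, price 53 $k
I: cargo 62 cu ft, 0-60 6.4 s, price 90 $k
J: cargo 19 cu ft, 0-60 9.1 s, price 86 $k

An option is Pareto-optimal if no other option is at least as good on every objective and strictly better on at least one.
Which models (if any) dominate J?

A: cargo 31≥19, 0-60 8.8≤9.1, price 24≤86 — dominates J.
B: cargo 45≥19, 0-60 5.9≤9.1, price 24≤86 — dominates J.
C: cargo 66≥19, 0-60 4.6≤9.1, price 81≤86 — dominates J.
E: cargo 73≥19, 0-60 7.5≤9.1, price 21≤86 — dominates J.
G: cargo 78≥19, 0-60 4.2≤9.1, price 80≤86 — dominates J.
Others (D, F, H, I) are each worse than J on at least one objective.

A, B, C, E, G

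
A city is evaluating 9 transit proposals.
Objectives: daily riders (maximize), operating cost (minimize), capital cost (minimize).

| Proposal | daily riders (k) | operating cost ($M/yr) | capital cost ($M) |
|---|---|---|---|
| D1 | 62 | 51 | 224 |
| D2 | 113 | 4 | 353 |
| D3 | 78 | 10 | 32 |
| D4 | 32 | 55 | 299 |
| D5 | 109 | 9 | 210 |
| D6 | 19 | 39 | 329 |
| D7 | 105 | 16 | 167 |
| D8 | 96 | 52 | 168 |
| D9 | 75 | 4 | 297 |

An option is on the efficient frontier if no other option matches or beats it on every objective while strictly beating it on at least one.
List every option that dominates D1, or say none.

D3: daily riders 78≥62, operating cost 10≤51, capital cost 32≤224 — dominates D1.
D5: daily riders 109≥62, operating cost 9≤51, capital cost 210≤224 — dominates D1.
D7: daily riders 105≥62, operating cost 16≤51, capital cost 167≤224 — dominates D1.
Others (D2, D4, D6, D8, D9) are each worse than D1 on at least one objective.

D3, D5, D7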